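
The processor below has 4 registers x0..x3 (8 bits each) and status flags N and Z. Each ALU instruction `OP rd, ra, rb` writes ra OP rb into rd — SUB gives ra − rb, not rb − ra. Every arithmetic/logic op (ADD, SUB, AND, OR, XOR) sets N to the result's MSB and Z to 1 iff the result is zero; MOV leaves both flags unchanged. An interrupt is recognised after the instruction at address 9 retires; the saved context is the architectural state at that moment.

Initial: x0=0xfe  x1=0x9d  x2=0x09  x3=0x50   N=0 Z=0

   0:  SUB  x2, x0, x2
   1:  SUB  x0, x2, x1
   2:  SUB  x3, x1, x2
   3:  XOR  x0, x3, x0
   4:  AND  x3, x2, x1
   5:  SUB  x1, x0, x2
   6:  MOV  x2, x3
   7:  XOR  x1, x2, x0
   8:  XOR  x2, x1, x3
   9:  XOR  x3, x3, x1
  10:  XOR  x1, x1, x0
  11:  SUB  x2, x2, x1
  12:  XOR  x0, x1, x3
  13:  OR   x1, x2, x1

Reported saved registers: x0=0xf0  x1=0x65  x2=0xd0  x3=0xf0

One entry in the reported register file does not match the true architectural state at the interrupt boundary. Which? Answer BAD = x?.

after  0: x0=0xfe x1=0x9d x2=0xf5 x3=0x50  N=1 Z=0
after  1: x0=0x58 x1=0x9d x2=0xf5 x3=0x50  N=0 Z=0
after  2: x0=0x58 x1=0x9d x2=0xf5 x3=0xa8  N=1 Z=0
after  3: x0=0xf0 x1=0x9d x2=0xf5 x3=0xa8  N=1 Z=0
after  4: x0=0xf0 x1=0x9d x2=0xf5 x3=0x95  N=1 Z=0
after  5: x0=0xf0 x1=0xfb x2=0xf5 x3=0x95  N=1 Z=0
after  6: x0=0xf0 x1=0xfb x2=0x95 x3=0x95  N=1 Z=0
after  7: x0=0xf0 x1=0x65 x2=0x95 x3=0x95  N=0 Z=0
after  8: x0=0xf0 x1=0x65 x2=0xf0 x3=0x95  N=1 Z=0
after  9: x0=0xf0 x1=0x65 x2=0xf0 x3=0xf0  N=1 Z=0
-- IRQ taken; context saved, return-PC = 10 --
mismatch: x2: reported 0xd0 vs actual 0xf0

BAD = x2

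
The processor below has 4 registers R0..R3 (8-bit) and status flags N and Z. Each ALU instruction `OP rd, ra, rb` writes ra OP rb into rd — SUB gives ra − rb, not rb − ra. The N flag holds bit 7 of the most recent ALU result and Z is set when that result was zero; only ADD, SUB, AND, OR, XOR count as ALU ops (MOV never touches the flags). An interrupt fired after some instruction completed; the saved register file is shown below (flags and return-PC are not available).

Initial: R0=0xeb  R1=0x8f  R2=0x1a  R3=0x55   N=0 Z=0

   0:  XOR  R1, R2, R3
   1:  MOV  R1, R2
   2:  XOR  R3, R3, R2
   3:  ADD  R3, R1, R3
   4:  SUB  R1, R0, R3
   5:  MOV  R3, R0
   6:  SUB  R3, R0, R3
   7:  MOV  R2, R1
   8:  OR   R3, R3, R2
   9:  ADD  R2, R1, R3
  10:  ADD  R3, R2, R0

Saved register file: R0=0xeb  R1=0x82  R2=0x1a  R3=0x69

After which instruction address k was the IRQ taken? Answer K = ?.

K = 4

after  0: R0=0xeb R1=0x4f R2=0x1a R3=0x55  N=0 Z=0
after  1: R0=0xeb R1=0x1a R2=0x1a R3=0x55  N=0 Z=0
after  2: R0=0xeb R1=0x1a R2=0x1a R3=0x4f  N=0 Z=0
after  3: R0=0xeb R1=0x1a R2=0x1a R3=0x69  N=0 Z=0
after  4: R0=0xeb R1=0x82 R2=0x1a R3=0x69  N=1 Z=0
-- IRQ taken; context saved, return-PC = 5 --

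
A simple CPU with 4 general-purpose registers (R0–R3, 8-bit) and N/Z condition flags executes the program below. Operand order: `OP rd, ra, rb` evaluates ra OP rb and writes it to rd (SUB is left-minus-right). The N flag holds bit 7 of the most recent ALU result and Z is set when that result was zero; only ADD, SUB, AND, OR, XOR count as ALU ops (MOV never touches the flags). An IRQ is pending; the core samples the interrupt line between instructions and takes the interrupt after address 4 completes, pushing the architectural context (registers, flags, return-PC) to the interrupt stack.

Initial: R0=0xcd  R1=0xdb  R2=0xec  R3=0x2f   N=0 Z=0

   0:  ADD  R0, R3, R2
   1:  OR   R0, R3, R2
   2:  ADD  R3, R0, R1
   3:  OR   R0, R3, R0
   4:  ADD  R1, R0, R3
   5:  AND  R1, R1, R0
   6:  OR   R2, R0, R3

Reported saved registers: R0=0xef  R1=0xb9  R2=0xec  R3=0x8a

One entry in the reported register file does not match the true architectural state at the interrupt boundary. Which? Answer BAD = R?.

BAD = R3

after  0: R0=0x1b R1=0xdb R2=0xec R3=0x2f  N=0 Z=0
after  1: R0=0xef R1=0xdb R2=0xec R3=0x2f  N=1 Z=0
after  2: R0=0xef R1=0xdb R2=0xec R3=0xca  N=1 Z=0
after  3: R0=0xef R1=0xdb R2=0xec R3=0xca  N=1 Z=0
after  4: R0=0xef R1=0xb9 R2=0xec R3=0xca  N=1 Z=0
-- IRQ taken; context saved, return-PC = 5 --
mismatch: R3: reported 0x8a vs actual 0xca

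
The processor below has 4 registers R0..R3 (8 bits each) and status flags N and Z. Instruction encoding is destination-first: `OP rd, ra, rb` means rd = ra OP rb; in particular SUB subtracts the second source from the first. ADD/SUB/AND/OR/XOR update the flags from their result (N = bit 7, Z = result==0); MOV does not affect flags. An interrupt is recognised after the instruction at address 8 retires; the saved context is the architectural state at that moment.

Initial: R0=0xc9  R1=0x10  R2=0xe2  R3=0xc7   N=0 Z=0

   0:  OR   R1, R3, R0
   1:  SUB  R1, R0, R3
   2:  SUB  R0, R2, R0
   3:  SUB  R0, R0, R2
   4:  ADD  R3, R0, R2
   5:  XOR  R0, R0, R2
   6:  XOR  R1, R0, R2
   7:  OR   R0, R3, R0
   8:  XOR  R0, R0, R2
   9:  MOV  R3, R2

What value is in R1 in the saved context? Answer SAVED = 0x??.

after  0: R0=0xc9 R1=0xcf R2=0xe2 R3=0xc7  N=1 Z=0
after  1: R0=0xc9 R1=0x02 R2=0xe2 R3=0xc7  N=0 Z=0
after  2: R0=0x19 R1=0x02 R2=0xe2 R3=0xc7  N=0 Z=0
after  3: R0=0x37 R1=0x02 R2=0xe2 R3=0xc7  N=0 Z=0
after  4: R0=0x37 R1=0x02 R2=0xe2 R3=0x19  N=0 Z=0
after  5: R0=0xd5 R1=0x02 R2=0xe2 R3=0x19  N=1 Z=0
after  6: R0=0xd5 R1=0x37 R2=0xe2 R3=0x19  N=0 Z=0
after  7: R0=0xdd R1=0x37 R2=0xe2 R3=0x19  N=1 Z=0
after  8: R0=0x3f R1=0x37 R2=0xe2 R3=0x19  N=0 Z=0
-- IRQ taken; context saved, return-PC = 9 --

SAVED = 0x37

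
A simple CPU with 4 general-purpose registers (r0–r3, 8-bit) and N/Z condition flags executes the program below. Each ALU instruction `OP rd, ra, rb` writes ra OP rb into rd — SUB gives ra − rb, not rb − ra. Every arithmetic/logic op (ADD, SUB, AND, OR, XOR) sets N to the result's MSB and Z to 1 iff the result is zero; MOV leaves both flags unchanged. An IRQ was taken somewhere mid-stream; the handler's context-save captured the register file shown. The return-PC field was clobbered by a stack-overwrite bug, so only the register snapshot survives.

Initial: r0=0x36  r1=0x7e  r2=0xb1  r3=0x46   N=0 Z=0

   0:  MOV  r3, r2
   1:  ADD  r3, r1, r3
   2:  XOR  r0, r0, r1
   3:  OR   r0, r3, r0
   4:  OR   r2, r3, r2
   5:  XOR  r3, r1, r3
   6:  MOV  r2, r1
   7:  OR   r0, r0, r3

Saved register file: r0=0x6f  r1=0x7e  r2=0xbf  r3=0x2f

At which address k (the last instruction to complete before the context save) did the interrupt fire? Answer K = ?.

after  0: r0=0x36 r1=0x7e r2=0xb1 r3=0xb1  N=0 Z=0
after  1: r0=0x36 r1=0x7e r2=0xb1 r3=0x2f  N=0 Z=0
after  2: r0=0x48 r1=0x7e r2=0xb1 r3=0x2f  N=0 Z=0
after  3: r0=0x6f r1=0x7e r2=0xb1 r3=0x2f  N=0 Z=0
after  4: r0=0x6f r1=0x7e r2=0xbf r3=0x2f  N=1 Z=0
-- IRQ taken; context saved, return-PC = 5 --

K = 4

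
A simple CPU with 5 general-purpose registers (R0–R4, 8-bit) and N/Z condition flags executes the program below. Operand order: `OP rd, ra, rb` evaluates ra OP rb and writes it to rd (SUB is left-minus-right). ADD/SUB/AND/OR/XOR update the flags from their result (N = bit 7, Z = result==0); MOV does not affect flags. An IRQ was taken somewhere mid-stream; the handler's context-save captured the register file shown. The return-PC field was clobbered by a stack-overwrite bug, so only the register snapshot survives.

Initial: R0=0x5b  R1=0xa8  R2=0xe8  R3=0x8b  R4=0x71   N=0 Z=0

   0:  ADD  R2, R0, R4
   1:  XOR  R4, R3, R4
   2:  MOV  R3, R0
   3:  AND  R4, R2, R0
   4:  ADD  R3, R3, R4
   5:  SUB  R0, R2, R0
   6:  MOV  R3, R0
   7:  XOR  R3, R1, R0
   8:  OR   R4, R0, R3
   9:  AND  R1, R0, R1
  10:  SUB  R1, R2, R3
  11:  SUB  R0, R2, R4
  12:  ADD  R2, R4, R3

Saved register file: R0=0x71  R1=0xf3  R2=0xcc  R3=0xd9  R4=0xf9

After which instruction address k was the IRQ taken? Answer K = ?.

after  0: R0=0x5b R1=0xa8 R2=0xcc R3=0x8b R4=0x71  N=1 Z=0
after  1: R0=0x5b R1=0xa8 R2=0xcc R3=0x8b R4=0xfa  N=1 Z=0
after  2: R0=0x5b R1=0xa8 R2=0xcc R3=0x5b R4=0xfa  N=1 Z=0
after  3: R0=0x5b R1=0xa8 R2=0xcc R3=0x5b R4=0x48  N=0 Z=0
after  4: R0=0x5b R1=0xa8 R2=0xcc R3=0xa3 R4=0x48  N=1 Z=0
after  5: R0=0x71 R1=0xa8 R2=0xcc R3=0xa3 R4=0x48  N=0 Z=0
after  6: R0=0x71 R1=0xa8 R2=0xcc R3=0x71 R4=0x48  N=0 Z=0
after  7: R0=0x71 R1=0xa8 R2=0xcc R3=0xd9 R4=0x48  N=1 Z=0
after  8: R0=0x71 R1=0xa8 R2=0xcc R3=0xd9 R4=0xf9  N=1 Z=0
after  9: R0=0x71 R1=0x20 R2=0xcc R3=0xd9 R4=0xf9  N=0 Z=0
after 10: R0=0x71 R1=0xf3 R2=0xcc R3=0xd9 R4=0xf9  N=1 Z=0
-- IRQ taken; context saved, return-PC = 11 --

K = 10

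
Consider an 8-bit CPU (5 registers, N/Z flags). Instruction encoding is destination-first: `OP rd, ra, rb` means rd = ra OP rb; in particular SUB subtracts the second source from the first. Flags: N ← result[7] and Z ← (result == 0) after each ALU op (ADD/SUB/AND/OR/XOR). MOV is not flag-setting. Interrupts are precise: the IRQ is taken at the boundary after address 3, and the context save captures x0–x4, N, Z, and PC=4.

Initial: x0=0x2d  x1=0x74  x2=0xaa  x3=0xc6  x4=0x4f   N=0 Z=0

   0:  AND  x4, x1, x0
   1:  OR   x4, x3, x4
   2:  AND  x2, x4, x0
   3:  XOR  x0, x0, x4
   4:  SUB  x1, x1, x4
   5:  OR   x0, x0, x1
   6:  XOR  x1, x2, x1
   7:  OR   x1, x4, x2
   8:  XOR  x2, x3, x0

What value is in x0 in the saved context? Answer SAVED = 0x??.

SAVED = 0xcb

after  0: x0=0x2d x1=0x74 x2=0xaa x3=0xc6 x4=0x24  N=0 Z=0
after  1: x0=0x2d x1=0x74 x2=0xaa x3=0xc6 x4=0xe6  N=1 Z=0
after  2: x0=0x2d x1=0x74 x2=0x24 x3=0xc6 x4=0xe6  N=0 Z=0
after  3: x0=0xcb x1=0x74 x2=0x24 x3=0xc6 x4=0xe6  N=1 Z=0
-- IRQ taken; context saved, return-PC = 4 --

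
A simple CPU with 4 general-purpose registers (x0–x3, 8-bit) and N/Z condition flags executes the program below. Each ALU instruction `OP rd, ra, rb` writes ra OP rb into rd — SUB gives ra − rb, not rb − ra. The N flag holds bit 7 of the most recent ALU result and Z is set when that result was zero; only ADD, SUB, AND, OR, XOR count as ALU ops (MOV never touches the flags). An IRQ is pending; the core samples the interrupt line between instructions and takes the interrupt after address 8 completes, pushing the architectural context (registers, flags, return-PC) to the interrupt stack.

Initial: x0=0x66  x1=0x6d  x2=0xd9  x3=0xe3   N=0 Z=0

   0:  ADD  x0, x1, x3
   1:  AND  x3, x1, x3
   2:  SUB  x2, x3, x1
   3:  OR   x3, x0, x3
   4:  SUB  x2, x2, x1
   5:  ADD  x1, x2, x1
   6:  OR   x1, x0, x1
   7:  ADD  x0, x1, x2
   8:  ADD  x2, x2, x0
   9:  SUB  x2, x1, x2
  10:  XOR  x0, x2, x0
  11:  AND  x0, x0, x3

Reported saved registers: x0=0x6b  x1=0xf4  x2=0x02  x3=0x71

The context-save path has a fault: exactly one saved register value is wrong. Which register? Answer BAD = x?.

after  0: x0=0x50 x1=0x6d x2=0xd9 x3=0xe3  N=0 Z=0
after  1: x0=0x50 x1=0x6d x2=0xd9 x3=0x61  N=0 Z=0
after  2: x0=0x50 x1=0x6d x2=0xf4 x3=0x61  N=1 Z=0
after  3: x0=0x50 x1=0x6d x2=0xf4 x3=0x71  N=0 Z=0
after  4: x0=0x50 x1=0x6d x2=0x87 x3=0x71  N=1 Z=0
after  5: x0=0x50 x1=0xf4 x2=0x87 x3=0x71  N=1 Z=0
after  6: x0=0x50 x1=0xf4 x2=0x87 x3=0x71  N=1 Z=0
after  7: x0=0x7b x1=0xf4 x2=0x87 x3=0x71  N=0 Z=0
after  8: x0=0x7b x1=0xf4 x2=0x02 x3=0x71  N=0 Z=0
-- IRQ taken; context saved, return-PC = 9 --
mismatch: x0: reported 0x6b vs actual 0x7b

BAD = x0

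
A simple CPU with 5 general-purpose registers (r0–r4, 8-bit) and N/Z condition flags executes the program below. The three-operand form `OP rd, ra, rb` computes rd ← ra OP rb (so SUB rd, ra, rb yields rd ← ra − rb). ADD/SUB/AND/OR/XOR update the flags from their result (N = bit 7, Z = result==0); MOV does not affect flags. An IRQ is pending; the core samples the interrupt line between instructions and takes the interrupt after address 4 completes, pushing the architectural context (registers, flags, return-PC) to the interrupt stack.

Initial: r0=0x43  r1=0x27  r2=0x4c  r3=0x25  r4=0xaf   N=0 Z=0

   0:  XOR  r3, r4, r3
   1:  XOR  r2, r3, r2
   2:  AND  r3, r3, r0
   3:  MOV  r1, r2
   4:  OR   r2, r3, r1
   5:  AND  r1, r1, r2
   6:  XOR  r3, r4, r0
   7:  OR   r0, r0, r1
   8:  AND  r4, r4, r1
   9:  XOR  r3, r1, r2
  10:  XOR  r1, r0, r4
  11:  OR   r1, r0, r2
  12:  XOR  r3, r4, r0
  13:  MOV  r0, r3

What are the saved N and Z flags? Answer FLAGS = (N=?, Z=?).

FLAGS = (N=1, Z=0)

after  0: r0=0x43 r1=0x27 r2=0x4c r3=0x8a r4=0xaf  N=1 Z=0
after  1: r0=0x43 r1=0x27 r2=0xc6 r3=0x8a r4=0xaf  N=1 Z=0
after  2: r0=0x43 r1=0x27 r2=0xc6 r3=0x02 r4=0xaf  N=0 Z=0
after  3: r0=0x43 r1=0xc6 r2=0xc6 r3=0x02 r4=0xaf  N=0 Z=0
after  4: r0=0x43 r1=0xc6 r2=0xc6 r3=0x02 r4=0xaf  N=1 Z=0
-- IRQ taken; context saved, return-PC = 5 --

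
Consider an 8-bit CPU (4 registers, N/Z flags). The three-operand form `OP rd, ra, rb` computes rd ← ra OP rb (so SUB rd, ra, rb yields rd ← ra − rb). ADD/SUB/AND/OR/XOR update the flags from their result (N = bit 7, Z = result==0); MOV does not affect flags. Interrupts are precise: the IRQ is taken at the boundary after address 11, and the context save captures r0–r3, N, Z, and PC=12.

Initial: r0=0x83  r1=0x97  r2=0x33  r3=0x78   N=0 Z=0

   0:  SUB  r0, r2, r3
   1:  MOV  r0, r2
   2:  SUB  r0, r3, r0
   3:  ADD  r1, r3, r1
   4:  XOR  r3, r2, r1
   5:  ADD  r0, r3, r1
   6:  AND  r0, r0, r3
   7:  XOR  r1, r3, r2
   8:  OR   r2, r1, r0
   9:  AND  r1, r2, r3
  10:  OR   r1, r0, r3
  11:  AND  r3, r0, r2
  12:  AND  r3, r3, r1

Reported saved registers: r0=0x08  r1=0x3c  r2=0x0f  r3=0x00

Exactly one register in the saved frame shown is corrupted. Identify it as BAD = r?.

BAD = r3

after  0: r0=0xbb r1=0x97 r2=0x33 r3=0x78  N=1 Z=0
after  1: r0=0x33 r1=0x97 r2=0x33 r3=0x78  N=1 Z=0
after  2: r0=0x45 r1=0x97 r2=0x33 r3=0x78  N=0 Z=0
after  3: r0=0x45 r1=0x0f r2=0x33 r3=0x78  N=0 Z=0
after  4: r0=0x45 r1=0x0f r2=0x33 r3=0x3c  N=0 Z=0
after  5: r0=0x4b r1=0x0f r2=0x33 r3=0x3c  N=0 Z=0
after  6: r0=0x08 r1=0x0f r2=0x33 r3=0x3c  N=0 Z=0
after  7: r0=0x08 r1=0x0f r2=0x33 r3=0x3c  N=0 Z=0
after  8: r0=0x08 r1=0x0f r2=0x0f r3=0x3c  N=0 Z=0
after  9: r0=0x08 r1=0x0c r2=0x0f r3=0x3c  N=0 Z=0
after 10: r0=0x08 r1=0x3c r2=0x0f r3=0x3c  N=0 Z=0
after 11: r0=0x08 r1=0x3c r2=0x0f r3=0x08  N=0 Z=0
-- IRQ taken; context saved, return-PC = 12 --
mismatch: r3: reported 0x00 vs actual 0x08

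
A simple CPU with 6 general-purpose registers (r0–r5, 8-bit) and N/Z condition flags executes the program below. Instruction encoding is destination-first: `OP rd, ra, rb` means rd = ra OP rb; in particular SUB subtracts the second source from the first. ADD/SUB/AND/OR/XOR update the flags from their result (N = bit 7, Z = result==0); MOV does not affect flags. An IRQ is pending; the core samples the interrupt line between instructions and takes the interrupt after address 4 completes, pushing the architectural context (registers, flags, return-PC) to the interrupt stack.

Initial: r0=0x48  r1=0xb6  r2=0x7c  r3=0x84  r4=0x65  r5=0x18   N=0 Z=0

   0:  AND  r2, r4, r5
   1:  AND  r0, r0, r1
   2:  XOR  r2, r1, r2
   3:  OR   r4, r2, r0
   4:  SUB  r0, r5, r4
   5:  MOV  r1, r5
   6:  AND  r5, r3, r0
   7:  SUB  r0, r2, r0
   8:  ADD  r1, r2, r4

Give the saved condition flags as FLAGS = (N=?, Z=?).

after  0: r0=0x48 r1=0xb6 r2=0x00 r3=0x84 r4=0x65 r5=0x18  N=0 Z=1
after  1: r0=0x00 r1=0xb6 r2=0x00 r3=0x84 r4=0x65 r5=0x18  N=0 Z=1
after  2: r0=0x00 r1=0xb6 r2=0xb6 r3=0x84 r4=0x65 r5=0x18  N=1 Z=0
after  3: r0=0x00 r1=0xb6 r2=0xb6 r3=0x84 r4=0xb6 r5=0x18  N=1 Z=0
after  4: r0=0x62 r1=0xb6 r2=0xb6 r3=0x84 r4=0xb6 r5=0x18  N=0 Z=0
-- IRQ taken; context saved, return-PC = 5 --

FLAGS = (N=0, Z=0)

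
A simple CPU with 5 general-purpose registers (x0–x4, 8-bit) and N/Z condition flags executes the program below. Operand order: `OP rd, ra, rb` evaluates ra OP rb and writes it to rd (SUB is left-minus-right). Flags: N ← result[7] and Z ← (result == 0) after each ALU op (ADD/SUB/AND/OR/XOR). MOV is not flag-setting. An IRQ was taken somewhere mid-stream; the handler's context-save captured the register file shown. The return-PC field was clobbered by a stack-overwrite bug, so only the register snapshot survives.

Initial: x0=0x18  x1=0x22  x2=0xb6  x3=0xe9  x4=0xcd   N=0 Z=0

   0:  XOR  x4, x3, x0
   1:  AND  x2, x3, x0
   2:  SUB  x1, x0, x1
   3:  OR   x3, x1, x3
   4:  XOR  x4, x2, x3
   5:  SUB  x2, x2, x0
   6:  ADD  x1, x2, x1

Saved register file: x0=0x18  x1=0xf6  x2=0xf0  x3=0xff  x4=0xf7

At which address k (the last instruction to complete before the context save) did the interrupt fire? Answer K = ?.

K = 5

after  0: x0=0x18 x1=0x22 x2=0xb6 x3=0xe9 x4=0xf1  N=1 Z=0
after  1: x0=0x18 x1=0x22 x2=0x08 x3=0xe9 x4=0xf1  N=0 Z=0
after  2: x0=0x18 x1=0xf6 x2=0x08 x3=0xe9 x4=0xf1  N=1 Z=0
after  3: x0=0x18 x1=0xf6 x2=0x08 x3=0xff x4=0xf1  N=1 Z=0
after  4: x0=0x18 x1=0xf6 x2=0x08 x3=0xff x4=0xf7  N=1 Z=0
after  5: x0=0x18 x1=0xf6 x2=0xf0 x3=0xff x4=0xf7  N=1 Z=0
-- IRQ taken; context saved, return-PC = 6 --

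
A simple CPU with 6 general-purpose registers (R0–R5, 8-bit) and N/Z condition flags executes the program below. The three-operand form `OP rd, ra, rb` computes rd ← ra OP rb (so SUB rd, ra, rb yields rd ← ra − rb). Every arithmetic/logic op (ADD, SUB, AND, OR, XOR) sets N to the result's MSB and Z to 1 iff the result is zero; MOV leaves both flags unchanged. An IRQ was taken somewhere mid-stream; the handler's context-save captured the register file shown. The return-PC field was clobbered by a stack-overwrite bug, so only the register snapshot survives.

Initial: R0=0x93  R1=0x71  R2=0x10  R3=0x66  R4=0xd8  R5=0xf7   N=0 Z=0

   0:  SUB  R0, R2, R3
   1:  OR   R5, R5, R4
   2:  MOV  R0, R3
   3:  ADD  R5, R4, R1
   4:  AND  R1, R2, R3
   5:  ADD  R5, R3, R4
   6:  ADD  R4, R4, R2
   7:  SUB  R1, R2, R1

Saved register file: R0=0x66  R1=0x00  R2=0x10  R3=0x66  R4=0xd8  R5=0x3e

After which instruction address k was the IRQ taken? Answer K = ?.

after  0: R0=0xaa R1=0x71 R2=0x10 R3=0x66 R4=0xd8 R5=0xf7  N=1 Z=0
after  1: R0=0xaa R1=0x71 R2=0x10 R3=0x66 R4=0xd8 R5=0xff  N=1 Z=0
after  2: R0=0x66 R1=0x71 R2=0x10 R3=0x66 R4=0xd8 R5=0xff  N=1 Z=0
after  3: R0=0x66 R1=0x71 R2=0x10 R3=0x66 R4=0xd8 R5=0x49  N=0 Z=0
after  4: R0=0x66 R1=0x00 R2=0x10 R3=0x66 R4=0xd8 R5=0x49  N=0 Z=1
after  5: R0=0x66 R1=0x00 R2=0x10 R3=0x66 R4=0xd8 R5=0x3e  N=0 Z=0
-- IRQ taken; context saved, return-PC = 6 --

K = 5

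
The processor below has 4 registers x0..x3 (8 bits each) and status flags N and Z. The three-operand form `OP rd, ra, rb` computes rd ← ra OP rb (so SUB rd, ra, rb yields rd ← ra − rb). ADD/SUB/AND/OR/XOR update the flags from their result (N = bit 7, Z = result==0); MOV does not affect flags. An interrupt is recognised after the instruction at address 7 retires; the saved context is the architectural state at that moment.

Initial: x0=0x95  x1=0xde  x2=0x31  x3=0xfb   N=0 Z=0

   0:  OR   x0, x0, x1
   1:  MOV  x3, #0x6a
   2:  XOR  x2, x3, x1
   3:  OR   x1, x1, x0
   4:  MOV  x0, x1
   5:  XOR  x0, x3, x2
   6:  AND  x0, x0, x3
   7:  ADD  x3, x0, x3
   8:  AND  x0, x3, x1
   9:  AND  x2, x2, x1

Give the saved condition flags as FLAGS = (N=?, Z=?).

FLAGS = (N=1, Z=0)

after  0: x0=0xdf x1=0xde x2=0x31 x3=0xfb  N=1 Z=0
after  1: x0=0xdf x1=0xde x2=0x31 x3=0x6a  N=1 Z=0
after  2: x0=0xdf x1=0xde x2=0xb4 x3=0x6a  N=1 Z=0
after  3: x0=0xdf x1=0xdf x2=0xb4 x3=0x6a  N=1 Z=0
after  4: x0=0xdf x1=0xdf x2=0xb4 x3=0x6a  N=1 Z=0
after  5: x0=0xde x1=0xdf x2=0xb4 x3=0x6a  N=1 Z=0
after  6: x0=0x4a x1=0xdf x2=0xb4 x3=0x6a  N=0 Z=0
after  7: x0=0x4a x1=0xdf x2=0xb4 x3=0xb4  N=1 Z=0
-- IRQ taken; context saved, return-PC = 8 --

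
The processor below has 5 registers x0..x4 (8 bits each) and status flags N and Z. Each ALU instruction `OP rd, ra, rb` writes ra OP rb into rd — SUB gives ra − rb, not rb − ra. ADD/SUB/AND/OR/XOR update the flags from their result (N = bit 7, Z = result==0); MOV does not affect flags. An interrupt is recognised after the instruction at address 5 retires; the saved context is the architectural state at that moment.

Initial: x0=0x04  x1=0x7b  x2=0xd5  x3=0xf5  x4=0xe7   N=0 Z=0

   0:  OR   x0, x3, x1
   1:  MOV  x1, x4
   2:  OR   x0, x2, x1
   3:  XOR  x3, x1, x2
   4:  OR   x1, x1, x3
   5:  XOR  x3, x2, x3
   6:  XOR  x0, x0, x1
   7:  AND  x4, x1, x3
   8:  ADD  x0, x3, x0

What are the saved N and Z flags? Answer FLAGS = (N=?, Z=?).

FLAGS = (N=1, Z=0)

after  0: x0=0xff x1=0x7b x2=0xd5 x3=0xf5 x4=0xe7  N=1 Z=0
after  1: x0=0xff x1=0xe7 x2=0xd5 x3=0xf5 x4=0xe7  N=1 Z=0
after  2: x0=0xf7 x1=0xe7 x2=0xd5 x3=0xf5 x4=0xe7  N=1 Z=0
after  3: x0=0xf7 x1=0xe7 x2=0xd5 x3=0x32 x4=0xe7  N=0 Z=0
after  4: x0=0xf7 x1=0xf7 x2=0xd5 x3=0x32 x4=0xe7  N=1 Z=0
after  5: x0=0xf7 x1=0xf7 x2=0xd5 x3=0xe7 x4=0xe7  N=1 Z=0
-- IRQ taken; context saved, return-PC = 6 --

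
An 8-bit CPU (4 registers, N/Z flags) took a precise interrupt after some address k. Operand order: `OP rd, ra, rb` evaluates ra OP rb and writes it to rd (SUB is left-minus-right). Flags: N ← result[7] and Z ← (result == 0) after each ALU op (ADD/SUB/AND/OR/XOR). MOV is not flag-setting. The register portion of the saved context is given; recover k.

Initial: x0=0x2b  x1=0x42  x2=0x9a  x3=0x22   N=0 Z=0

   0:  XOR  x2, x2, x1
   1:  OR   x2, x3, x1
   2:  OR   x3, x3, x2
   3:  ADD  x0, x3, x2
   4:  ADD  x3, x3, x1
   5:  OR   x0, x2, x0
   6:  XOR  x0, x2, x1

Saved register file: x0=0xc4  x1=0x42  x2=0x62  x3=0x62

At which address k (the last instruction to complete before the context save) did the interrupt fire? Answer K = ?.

after  0: x0=0x2b x1=0x42 x2=0xd8 x3=0x22  N=1 Z=0
after  1: x0=0x2b x1=0x42 x2=0x62 x3=0x22  N=0 Z=0
after  2: x0=0x2b x1=0x42 x2=0x62 x3=0x62  N=0 Z=0
after  3: x0=0xc4 x1=0x42 x2=0x62 x3=0x62  N=1 Z=0
-- IRQ taken; context saved, return-PC = 4 --

K = 3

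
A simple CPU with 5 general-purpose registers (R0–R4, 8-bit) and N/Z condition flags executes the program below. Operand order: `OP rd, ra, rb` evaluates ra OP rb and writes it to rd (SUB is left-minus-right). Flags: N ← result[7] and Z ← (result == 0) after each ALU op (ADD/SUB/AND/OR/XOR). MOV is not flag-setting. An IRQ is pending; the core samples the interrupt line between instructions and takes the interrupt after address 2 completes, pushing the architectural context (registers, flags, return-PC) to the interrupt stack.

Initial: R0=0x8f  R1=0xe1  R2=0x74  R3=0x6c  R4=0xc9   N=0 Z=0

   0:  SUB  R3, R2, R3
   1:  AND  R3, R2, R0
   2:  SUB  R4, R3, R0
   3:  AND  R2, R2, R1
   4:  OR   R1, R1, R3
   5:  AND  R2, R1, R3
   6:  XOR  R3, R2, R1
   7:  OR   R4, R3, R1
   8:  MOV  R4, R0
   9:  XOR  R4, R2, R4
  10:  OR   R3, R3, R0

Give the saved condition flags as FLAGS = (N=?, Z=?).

FLAGS = (N=0, Z=0)

after  0: R0=0x8f R1=0xe1 R2=0x74 R3=0x08 R4=0xc9  N=0 Z=0
after  1: R0=0x8f R1=0xe1 R2=0x74 R3=0x04 R4=0xc9  N=0 Z=0
after  2: R0=0x8f R1=0xe1 R2=0x74 R3=0x04 R4=0x75  N=0 Z=0
-- IRQ taken; context saved, return-PC = 3 --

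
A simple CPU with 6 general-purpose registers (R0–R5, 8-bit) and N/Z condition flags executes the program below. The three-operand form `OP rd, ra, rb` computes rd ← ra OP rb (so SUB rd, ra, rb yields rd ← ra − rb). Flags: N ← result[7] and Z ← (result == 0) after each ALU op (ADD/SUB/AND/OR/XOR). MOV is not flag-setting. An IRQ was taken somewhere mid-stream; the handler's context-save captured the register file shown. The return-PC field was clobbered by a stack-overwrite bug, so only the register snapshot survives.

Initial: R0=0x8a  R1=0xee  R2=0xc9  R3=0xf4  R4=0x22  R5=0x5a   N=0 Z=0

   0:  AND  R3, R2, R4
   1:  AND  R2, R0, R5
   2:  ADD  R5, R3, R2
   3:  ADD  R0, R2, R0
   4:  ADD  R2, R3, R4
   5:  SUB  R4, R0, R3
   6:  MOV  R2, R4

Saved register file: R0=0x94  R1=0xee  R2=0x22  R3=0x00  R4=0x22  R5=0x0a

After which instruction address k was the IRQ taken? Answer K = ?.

after  0: R0=0x8a R1=0xee R2=0xc9 R3=0x00 R4=0x22 R5=0x5a  N=0 Z=1
after  1: R0=0x8a R1=0xee R2=0x0a R3=0x00 R4=0x22 R5=0x5a  N=0 Z=0
after  2: R0=0x8a R1=0xee R2=0x0a R3=0x00 R4=0x22 R5=0x0a  N=0 Z=0
after  3: R0=0x94 R1=0xee R2=0x0a R3=0x00 R4=0x22 R5=0x0a  N=1 Z=0
after  4: R0=0x94 R1=0xee R2=0x22 R3=0x00 R4=0x22 R5=0x0a  N=0 Z=0
-- IRQ taken; context saved, return-PC = 5 --

K = 4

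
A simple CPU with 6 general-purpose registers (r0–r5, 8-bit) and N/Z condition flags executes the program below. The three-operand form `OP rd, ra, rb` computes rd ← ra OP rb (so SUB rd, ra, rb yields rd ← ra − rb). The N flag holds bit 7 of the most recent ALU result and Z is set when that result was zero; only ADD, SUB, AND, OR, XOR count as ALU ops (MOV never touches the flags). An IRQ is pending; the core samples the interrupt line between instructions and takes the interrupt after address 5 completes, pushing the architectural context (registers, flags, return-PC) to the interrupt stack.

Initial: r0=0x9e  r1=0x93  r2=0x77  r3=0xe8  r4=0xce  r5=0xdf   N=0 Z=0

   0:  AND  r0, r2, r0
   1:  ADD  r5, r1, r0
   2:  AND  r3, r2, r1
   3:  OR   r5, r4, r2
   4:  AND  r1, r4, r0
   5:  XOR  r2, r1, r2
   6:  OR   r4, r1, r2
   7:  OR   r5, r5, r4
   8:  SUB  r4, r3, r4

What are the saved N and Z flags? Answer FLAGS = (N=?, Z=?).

FLAGS = (N=0, Z=0)

after  0: r0=0x16 r1=0x93 r2=0x77 r3=0xe8 r4=0xce r5=0xdf  N=0 Z=0
after  1: r0=0x16 r1=0x93 r2=0x77 r3=0xe8 r4=0xce r5=0xa9  N=1 Z=0
after  2: r0=0x16 r1=0x93 r2=0x77 r3=0x13 r4=0xce r5=0xa9  N=0 Z=0
after  3: r0=0x16 r1=0x93 r2=0x77 r3=0x13 r4=0xce r5=0xff  N=1 Z=0
after  4: r0=0x16 r1=0x06 r2=0x77 r3=0x13 r4=0xce r5=0xff  N=0 Z=0
after  5: r0=0x16 r1=0x06 r2=0x71 r3=0x13 r4=0xce r5=0xff  N=0 Z=0
-- IRQ taken; context saved, return-PC = 6 --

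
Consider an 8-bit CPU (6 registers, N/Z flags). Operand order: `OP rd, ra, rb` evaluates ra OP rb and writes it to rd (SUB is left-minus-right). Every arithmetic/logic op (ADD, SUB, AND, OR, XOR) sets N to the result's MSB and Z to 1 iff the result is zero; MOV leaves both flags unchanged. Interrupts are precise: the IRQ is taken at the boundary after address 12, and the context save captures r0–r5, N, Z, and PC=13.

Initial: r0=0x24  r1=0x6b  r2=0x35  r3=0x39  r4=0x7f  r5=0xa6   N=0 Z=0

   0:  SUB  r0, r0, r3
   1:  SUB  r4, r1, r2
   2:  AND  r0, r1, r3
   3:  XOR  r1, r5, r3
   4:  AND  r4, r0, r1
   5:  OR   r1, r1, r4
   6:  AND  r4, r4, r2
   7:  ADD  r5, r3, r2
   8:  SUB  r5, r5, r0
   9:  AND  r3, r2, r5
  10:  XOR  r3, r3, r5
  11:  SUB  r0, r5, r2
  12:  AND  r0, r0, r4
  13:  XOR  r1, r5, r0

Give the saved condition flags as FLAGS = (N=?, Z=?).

FLAGS = (N=0, Z=1)

after  0: r0=0xeb r1=0x6b r2=0x35 r3=0x39 r4=0x7f r5=0xa6  N=1 Z=0
after  1: r0=0xeb r1=0x6b r2=0x35 r3=0x39 r4=0x36 r5=0xa6  N=0 Z=0
after  2: r0=0x29 r1=0x6b r2=0x35 r3=0x39 r4=0x36 r5=0xa6  N=0 Z=0
after  3: r0=0x29 r1=0x9f r2=0x35 r3=0x39 r4=0x36 r5=0xa6  N=1 Z=0
after  4: r0=0x29 r1=0x9f r2=0x35 r3=0x39 r4=0x09 r5=0xa6  N=0 Z=0
after  5: r0=0x29 r1=0x9f r2=0x35 r3=0x39 r4=0x09 r5=0xa6  N=1 Z=0
after  6: r0=0x29 r1=0x9f r2=0x35 r3=0x39 r4=0x01 r5=0xa6  N=0 Z=0
after  7: r0=0x29 r1=0x9f r2=0x35 r3=0x39 r4=0x01 r5=0x6e  N=0 Z=0
after  8: r0=0x29 r1=0x9f r2=0x35 r3=0x39 r4=0x01 r5=0x45  N=0 Z=0
after  9: r0=0x29 r1=0x9f r2=0x35 r3=0x05 r4=0x01 r5=0x45  N=0 Z=0
after 10: r0=0x29 r1=0x9f r2=0x35 r3=0x40 r4=0x01 r5=0x45  N=0 Z=0
after 11: r0=0x10 r1=0x9f r2=0x35 r3=0x40 r4=0x01 r5=0x45  N=0 Z=0
after 12: r0=0x00 r1=0x9f r2=0x35 r3=0x40 r4=0x01 r5=0x45  N=0 Z=1
-- IRQ taken; context saved, return-PC = 13 --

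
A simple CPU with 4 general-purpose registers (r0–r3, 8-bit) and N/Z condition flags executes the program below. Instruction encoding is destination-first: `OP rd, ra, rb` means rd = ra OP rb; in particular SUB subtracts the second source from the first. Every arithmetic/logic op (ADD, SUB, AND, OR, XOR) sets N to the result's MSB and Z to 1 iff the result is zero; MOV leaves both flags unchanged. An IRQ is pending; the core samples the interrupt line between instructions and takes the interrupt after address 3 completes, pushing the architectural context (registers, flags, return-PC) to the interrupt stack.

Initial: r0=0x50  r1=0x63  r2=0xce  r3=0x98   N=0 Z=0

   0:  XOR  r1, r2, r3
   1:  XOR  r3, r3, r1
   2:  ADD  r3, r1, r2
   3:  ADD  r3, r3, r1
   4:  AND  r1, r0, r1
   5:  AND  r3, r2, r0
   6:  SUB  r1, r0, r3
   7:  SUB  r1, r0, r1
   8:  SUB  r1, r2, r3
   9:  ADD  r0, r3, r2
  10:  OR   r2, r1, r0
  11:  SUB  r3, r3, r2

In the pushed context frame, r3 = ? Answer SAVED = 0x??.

SAVED = 0x7a

after  0: r0=0x50 r1=0x56 r2=0xce r3=0x98  N=0 Z=0
after  1: r0=0x50 r1=0x56 r2=0xce r3=0xce  N=1 Z=0
after  2: r0=0x50 r1=0x56 r2=0xce r3=0x24  N=0 Z=0
after  3: r0=0x50 r1=0x56 r2=0xce r3=0x7a  N=0 Z=0
-- IRQ taken; context saved, return-PC = 4 --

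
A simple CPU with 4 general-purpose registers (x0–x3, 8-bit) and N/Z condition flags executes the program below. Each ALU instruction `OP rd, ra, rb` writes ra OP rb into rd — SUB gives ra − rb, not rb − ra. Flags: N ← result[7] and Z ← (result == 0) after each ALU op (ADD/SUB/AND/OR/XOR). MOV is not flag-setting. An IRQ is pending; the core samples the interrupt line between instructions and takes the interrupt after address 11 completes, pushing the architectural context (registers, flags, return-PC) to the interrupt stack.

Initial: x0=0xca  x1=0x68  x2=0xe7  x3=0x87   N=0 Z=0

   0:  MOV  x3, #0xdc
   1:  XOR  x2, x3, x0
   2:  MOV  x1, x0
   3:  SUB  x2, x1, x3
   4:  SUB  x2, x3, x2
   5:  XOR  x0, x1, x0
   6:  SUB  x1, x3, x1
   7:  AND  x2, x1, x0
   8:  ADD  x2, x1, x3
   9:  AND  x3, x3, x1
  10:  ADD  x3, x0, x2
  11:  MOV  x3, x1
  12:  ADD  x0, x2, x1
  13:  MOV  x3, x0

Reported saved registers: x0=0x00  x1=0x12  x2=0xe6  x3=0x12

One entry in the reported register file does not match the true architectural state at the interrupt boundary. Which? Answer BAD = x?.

BAD = x2

after  0: x0=0xca x1=0x68 x2=0xe7 x3=0xdc  N=0 Z=0
after  1: x0=0xca x1=0x68 x2=0x16 x3=0xdc  N=0 Z=0
after  2: x0=0xca x1=0xca x2=0x16 x3=0xdc  N=0 Z=0
after  3: x0=0xca x1=0xca x2=0xee x3=0xdc  N=1 Z=0
after  4: x0=0xca x1=0xca x2=0xee x3=0xdc  N=1 Z=0
after  5: x0=0x00 x1=0xca x2=0xee x3=0xdc  N=0 Z=1
after  6: x0=0x00 x1=0x12 x2=0xee x3=0xdc  N=0 Z=0
after  7: x0=0x00 x1=0x12 x2=0x00 x3=0xdc  N=0 Z=1
after  8: x0=0x00 x1=0x12 x2=0xee x3=0xdc  N=1 Z=0
after  9: x0=0x00 x1=0x12 x2=0xee x3=0x10  N=0 Z=0
after 10: x0=0x00 x1=0x12 x2=0xee x3=0xee  N=1 Z=0
after 11: x0=0x00 x1=0x12 x2=0xee x3=0x12  N=1 Z=0
-- IRQ taken; context saved, return-PC = 12 --
mismatch: x2: reported 0xe6 vs actual 0xee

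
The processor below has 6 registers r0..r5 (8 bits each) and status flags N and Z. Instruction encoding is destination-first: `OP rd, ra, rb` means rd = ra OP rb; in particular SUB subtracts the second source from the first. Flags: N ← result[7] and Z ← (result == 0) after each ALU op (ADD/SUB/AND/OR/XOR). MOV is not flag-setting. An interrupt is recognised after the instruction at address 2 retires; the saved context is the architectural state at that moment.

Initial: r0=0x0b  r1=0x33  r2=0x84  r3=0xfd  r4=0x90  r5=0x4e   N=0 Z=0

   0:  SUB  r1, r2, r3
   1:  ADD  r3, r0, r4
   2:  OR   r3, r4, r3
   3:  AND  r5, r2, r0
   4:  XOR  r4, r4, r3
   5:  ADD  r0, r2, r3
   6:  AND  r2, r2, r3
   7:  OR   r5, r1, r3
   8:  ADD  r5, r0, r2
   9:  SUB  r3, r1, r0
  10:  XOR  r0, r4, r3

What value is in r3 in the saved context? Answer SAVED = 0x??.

after  0: r0=0x0b r1=0x87 r2=0x84 r3=0xfd r4=0x90 r5=0x4e  N=1 Z=0
after  1: r0=0x0b r1=0x87 r2=0x84 r3=0x9b r4=0x90 r5=0x4e  N=1 Z=0
after  2: r0=0x0b r1=0x87 r2=0x84 r3=0x9b r4=0x90 r5=0x4e  N=1 Z=0
-- IRQ taken; context saved, return-PC = 3 --

SAVED = 0x9b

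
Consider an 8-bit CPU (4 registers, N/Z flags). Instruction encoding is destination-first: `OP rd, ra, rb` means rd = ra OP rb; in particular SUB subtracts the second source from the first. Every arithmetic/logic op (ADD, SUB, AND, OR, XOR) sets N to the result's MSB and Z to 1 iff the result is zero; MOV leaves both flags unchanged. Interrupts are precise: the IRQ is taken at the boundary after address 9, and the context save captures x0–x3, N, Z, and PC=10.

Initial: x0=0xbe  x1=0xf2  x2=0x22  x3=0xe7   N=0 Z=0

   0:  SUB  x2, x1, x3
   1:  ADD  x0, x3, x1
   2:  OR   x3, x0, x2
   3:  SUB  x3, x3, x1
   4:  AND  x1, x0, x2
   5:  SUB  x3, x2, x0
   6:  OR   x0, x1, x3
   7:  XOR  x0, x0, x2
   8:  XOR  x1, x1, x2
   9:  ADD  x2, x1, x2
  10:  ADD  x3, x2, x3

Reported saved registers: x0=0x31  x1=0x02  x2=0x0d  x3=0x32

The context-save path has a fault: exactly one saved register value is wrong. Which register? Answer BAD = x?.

BAD = x0

after  0: x0=0xbe x1=0xf2 x2=0x0b x3=0xe7  N=0 Z=0
after  1: x0=0xd9 x1=0xf2 x2=0x0b x3=0xe7  N=1 Z=0
after  2: x0=0xd9 x1=0xf2 x2=0x0b x3=0xdb  N=1 Z=0
after  3: x0=0xd9 x1=0xf2 x2=0x0b x3=0xe9  N=1 Z=0
after  4: x0=0xd9 x1=0x09 x2=0x0b x3=0xe9  N=0 Z=0
after  5: x0=0xd9 x1=0x09 x2=0x0b x3=0x32  N=0 Z=0
after  6: x0=0x3b x1=0x09 x2=0x0b x3=0x32  N=0 Z=0
after  7: x0=0x30 x1=0x09 x2=0x0b x3=0x32  N=0 Z=0
after  8: x0=0x30 x1=0x02 x2=0x0b x3=0x32  N=0 Z=0
after  9: x0=0x30 x1=0x02 x2=0x0d x3=0x32  N=0 Z=0
-- IRQ taken; context saved, return-PC = 10 --
mismatch: x0: reported 0x31 vs actual 0x30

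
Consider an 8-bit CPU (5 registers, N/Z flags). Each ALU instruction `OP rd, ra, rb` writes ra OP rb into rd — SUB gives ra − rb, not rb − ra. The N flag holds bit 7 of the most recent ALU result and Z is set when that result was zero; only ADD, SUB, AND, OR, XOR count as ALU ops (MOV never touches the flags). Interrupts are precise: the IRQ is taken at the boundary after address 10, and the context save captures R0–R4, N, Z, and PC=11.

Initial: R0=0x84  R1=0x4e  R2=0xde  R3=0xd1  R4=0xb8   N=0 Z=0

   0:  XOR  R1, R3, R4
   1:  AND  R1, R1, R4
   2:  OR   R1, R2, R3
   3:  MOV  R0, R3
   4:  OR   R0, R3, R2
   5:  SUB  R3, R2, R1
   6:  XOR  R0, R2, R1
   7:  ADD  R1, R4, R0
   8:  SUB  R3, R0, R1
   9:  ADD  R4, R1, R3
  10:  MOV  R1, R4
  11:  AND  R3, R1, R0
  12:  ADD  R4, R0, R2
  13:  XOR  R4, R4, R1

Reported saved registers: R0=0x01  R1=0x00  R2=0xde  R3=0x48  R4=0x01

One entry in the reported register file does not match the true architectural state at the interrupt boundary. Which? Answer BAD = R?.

after  0: R0=0x84 R1=0x69 R2=0xde R3=0xd1 R4=0xb8  N=0 Z=0
after  1: R0=0x84 R1=0x28 R2=0xde R3=0xd1 R4=0xb8  N=0 Z=0
after  2: R0=0x84 R1=0xdf R2=0xde R3=0xd1 R4=0xb8  N=1 Z=0
after  3: R0=0xd1 R1=0xdf R2=0xde R3=0xd1 R4=0xb8  N=1 Z=0
after  4: R0=0xdf R1=0xdf R2=0xde R3=0xd1 R4=0xb8  N=1 Z=0
after  5: R0=0xdf R1=0xdf R2=0xde R3=0xff R4=0xb8  N=1 Z=0
after  6: R0=0x01 R1=0xdf R2=0xde R3=0xff R4=0xb8  N=0 Z=0
after  7: R0=0x01 R1=0xb9 R2=0xde R3=0xff R4=0xb8  N=1 Z=0
after  8: R0=0x01 R1=0xb9 R2=0xde R3=0x48 R4=0xb8  N=0 Z=0
after  9: R0=0x01 R1=0xb9 R2=0xde R3=0x48 R4=0x01  N=0 Z=0
after 10: R0=0x01 R1=0x01 R2=0xde R3=0x48 R4=0x01  N=0 Z=0
-- IRQ taken; context saved, return-PC = 11 --
mismatch: R1: reported 0x00 vs actual 0x01

BAD = R1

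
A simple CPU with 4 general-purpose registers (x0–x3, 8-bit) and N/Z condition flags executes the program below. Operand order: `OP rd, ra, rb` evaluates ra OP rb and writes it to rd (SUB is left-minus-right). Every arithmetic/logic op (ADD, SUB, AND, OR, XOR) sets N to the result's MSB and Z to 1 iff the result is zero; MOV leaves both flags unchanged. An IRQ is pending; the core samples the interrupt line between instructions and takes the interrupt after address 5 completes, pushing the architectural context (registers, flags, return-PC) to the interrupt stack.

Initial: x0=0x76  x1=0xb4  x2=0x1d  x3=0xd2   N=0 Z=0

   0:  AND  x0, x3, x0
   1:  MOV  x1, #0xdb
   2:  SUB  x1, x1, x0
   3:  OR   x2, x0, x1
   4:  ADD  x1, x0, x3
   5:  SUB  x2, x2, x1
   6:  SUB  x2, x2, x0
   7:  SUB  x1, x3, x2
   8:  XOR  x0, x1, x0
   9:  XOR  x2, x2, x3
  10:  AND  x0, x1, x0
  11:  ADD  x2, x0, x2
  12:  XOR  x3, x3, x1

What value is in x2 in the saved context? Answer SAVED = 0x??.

after  0: x0=0x52 x1=0xb4 x2=0x1d x3=0xd2  N=0 Z=0
after  1: x0=0x52 x1=0xdb x2=0x1d x3=0xd2  N=0 Z=0
after  2: x0=0x52 x1=0x89 x2=0x1d x3=0xd2  N=1 Z=0
after  3: x0=0x52 x1=0x89 x2=0xdb x3=0xd2  N=1 Z=0
after  4: x0=0x52 x1=0x24 x2=0xdb x3=0xd2  N=0 Z=0
after  5: x0=0x52 x1=0x24 x2=0xb7 x3=0xd2  N=1 Z=0
-- IRQ taken; context saved, return-PC = 6 --

SAVED = 0xb7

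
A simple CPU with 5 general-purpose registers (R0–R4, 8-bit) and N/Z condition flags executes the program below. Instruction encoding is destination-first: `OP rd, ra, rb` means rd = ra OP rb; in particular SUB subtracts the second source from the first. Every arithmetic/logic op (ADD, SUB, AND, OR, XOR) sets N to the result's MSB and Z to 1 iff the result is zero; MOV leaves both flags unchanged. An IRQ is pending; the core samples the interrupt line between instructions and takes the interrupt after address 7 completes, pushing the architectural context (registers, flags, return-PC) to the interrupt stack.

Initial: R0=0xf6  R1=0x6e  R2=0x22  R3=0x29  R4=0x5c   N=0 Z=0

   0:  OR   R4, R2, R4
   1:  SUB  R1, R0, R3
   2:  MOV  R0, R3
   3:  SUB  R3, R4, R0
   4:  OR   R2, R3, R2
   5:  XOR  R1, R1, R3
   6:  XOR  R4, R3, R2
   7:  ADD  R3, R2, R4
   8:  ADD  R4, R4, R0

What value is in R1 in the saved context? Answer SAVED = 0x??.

SAVED = 0x98

after  0: R0=0xf6 R1=0x6e R2=0x22 R3=0x29 R4=0x7e  N=0 Z=0
after  1: R0=0xf6 R1=0xcd R2=0x22 R3=0x29 R4=0x7e  N=1 Z=0
after  2: R0=0x29 R1=0xcd R2=0x22 R3=0x29 R4=0x7e  N=1 Z=0
after  3: R0=0x29 R1=0xcd R2=0x22 R3=0x55 R4=0x7e  N=0 Z=0
after  4: R0=0x29 R1=0xcd R2=0x77 R3=0x55 R4=0x7e  N=0 Z=0
after  5: R0=0x29 R1=0x98 R2=0x77 R3=0x55 R4=0x7e  N=1 Z=0
after  6: R0=0x29 R1=0x98 R2=0x77 R3=0x55 R4=0x22  N=0 Z=0
after  7: R0=0x29 R1=0x98 R2=0x77 R3=0x99 R4=0x22  N=1 Z=0
-- IRQ taken; context saved, return-PC = 8 --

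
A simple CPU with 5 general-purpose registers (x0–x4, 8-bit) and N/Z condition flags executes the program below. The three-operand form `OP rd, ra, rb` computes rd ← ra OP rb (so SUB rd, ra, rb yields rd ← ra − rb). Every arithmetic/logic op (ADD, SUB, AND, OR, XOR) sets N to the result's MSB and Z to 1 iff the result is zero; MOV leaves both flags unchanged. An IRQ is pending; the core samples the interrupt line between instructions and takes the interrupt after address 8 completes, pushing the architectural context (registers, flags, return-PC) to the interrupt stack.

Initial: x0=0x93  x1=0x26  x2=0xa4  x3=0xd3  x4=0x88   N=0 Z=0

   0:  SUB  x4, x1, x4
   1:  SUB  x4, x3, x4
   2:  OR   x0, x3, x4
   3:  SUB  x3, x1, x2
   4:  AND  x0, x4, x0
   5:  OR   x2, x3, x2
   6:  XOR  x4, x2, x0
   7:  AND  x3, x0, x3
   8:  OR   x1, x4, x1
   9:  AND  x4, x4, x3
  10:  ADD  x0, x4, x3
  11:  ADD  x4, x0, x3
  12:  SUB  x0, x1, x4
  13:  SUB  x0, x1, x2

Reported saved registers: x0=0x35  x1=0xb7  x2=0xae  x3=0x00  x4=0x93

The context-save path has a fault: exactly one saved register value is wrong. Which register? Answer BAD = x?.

BAD = x2

after  0: x0=0x93 x1=0x26 x2=0xa4 x3=0xd3 x4=0x9e  N=1 Z=0
after  1: x0=0x93 x1=0x26 x2=0xa4 x3=0xd3 x4=0x35  N=0 Z=0
after  2: x0=0xf7 x1=0x26 x2=0xa4 x3=0xd3 x4=0x35  N=1 Z=0
after  3: x0=0xf7 x1=0x26 x2=0xa4 x3=0x82 x4=0x35  N=1 Z=0
after  4: x0=0x35 x1=0x26 x2=0xa4 x3=0x82 x4=0x35  N=0 Z=0
after  5: x0=0x35 x1=0x26 x2=0xa6 x3=0x82 x4=0x35  N=1 Z=0
after  6: x0=0x35 x1=0x26 x2=0xa6 x3=0x82 x4=0x93  N=1 Z=0
after  7: x0=0x35 x1=0x26 x2=0xa6 x3=0x00 x4=0x93  N=0 Z=1
after  8: x0=0x35 x1=0xb7 x2=0xa6 x3=0x00 x4=0x93  N=1 Z=0
-- IRQ taken; context saved, return-PC = 9 --
mismatch: x2: reported 0xae vs actual 0xa6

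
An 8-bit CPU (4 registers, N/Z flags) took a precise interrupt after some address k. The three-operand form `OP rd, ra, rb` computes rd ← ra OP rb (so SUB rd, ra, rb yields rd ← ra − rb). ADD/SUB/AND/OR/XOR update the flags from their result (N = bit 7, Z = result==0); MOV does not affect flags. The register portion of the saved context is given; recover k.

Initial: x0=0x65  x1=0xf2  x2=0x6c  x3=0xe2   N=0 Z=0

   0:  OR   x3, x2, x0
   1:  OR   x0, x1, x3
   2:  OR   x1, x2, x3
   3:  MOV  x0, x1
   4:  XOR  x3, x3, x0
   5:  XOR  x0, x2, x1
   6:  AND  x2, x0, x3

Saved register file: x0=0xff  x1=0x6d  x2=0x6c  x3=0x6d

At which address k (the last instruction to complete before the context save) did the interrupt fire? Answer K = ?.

K = 2

after  0: x0=0x65 x1=0xf2 x2=0x6c x3=0x6d  N=0 Z=0
after  1: x0=0xff x1=0xf2 x2=0x6c x3=0x6d  N=1 Z=0
after  2: x0=0xff x1=0x6d x2=0x6c x3=0x6d  N=0 Z=0
-- IRQ taken; context saved, return-PC = 3 --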